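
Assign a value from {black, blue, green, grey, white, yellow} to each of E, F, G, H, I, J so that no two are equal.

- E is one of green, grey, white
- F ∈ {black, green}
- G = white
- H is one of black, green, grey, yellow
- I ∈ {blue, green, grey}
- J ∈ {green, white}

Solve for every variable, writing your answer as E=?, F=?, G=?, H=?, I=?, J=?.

E=grey, F=black, G=white, H=yellow, I=blue, J=green

G's domain is down to {white}, so G = white. Eliminate white elsewhere: E, J.
J's domain is down to {green}, so J = green. Eliminate green elsewhere: E, F, H, I.
E's domain is down to {grey}, so E = grey. So H, I can't be grey.
F's domain is down to {black}, so F = black. Eliminate black elsewhere: H.
H has just one choice, so H = yellow.
I has just one choice, so I = blue.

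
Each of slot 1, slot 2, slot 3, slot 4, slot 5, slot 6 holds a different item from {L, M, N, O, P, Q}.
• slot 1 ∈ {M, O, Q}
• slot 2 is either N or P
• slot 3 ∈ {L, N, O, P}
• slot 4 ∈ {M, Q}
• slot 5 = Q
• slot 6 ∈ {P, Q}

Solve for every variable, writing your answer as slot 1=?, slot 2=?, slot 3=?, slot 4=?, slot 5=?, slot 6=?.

slot 5 has just one choice, so slot 5 = Q. So slot 1, slot 4, slot 6 can't be Q.
slot 6 must be P (only option left). So slot 2, slot 3 can't be P.
slot 2's domain is down to {N}, so slot 2 = N. So slot 3 can't be N.
slot 4 has just one choice, so slot 4 = M. Strike M from slot 1.
slot 1 has just one choice, so slot 1 = O. Strike O from slot 3.
slot 3 has just one choice, so slot 3 = L.

slot 1=O, slot 2=N, slot 3=L, slot 4=M, slot 5=Q, slot 6=P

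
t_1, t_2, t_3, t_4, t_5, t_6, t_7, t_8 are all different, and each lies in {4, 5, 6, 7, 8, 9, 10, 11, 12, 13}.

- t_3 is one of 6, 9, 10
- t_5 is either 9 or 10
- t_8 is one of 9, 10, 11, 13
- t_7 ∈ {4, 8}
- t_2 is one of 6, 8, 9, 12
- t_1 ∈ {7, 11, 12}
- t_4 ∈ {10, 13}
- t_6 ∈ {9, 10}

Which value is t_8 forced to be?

t_5 and t_6 share exactly the 2 values {9, 10}; by pigeonhole those values go to them, so strike 9, 10 from t_2, t_3, t_4, t_8.
t_3 has just one choice, so t_3 = 6. Remove 6 from t_2.
t_4 must be 13 (only option left). Eliminate 13 elsewhere: t_8.
So t_8 = 11.

11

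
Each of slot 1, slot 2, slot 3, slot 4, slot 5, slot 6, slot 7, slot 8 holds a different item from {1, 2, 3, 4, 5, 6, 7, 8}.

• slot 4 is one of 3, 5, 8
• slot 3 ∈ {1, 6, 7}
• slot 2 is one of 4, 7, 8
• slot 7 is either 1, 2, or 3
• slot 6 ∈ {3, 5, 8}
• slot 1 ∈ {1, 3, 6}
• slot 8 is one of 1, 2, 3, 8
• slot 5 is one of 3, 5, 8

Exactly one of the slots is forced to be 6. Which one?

The 8 variables together cover exactly {1, 2, 3, 4, 5, 6, 7, 8} — 8 values for 8 variables — and 4 appears only in slot 2's list, so slot 2 = 4.
Among the 7 still-open variables, 7 fits only slot 3 (and all 7 values in {1, 2, 3, 5, 6, 7, 8} must be used), so slot 3 = 7.
Among the 6 still-open variables, 6 fits only slot 1 (and all 6 values in {1, 2, 3, 5, 6, 8} must be used), so slot 1 = 6.

slot 1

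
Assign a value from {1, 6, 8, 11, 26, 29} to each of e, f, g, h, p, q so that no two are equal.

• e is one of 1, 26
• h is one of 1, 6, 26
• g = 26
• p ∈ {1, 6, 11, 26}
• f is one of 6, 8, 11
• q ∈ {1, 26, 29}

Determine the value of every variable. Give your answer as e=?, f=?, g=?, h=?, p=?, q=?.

e=1, f=8, g=26, h=6, p=11, q=29

g's domain is down to {26}, so g = 26. Eliminate 26 elsewhere: e, h, p, q.
That leaves e = 1. Strike 1 from h, p, q.
h's domain is down to {6}, so h = 6. So f, p can't be 6.
p's domain is down to {11}, so p = 11. Remove 11 from f.
That leaves q = 29.
f's domain is down to {8}, so f = 8.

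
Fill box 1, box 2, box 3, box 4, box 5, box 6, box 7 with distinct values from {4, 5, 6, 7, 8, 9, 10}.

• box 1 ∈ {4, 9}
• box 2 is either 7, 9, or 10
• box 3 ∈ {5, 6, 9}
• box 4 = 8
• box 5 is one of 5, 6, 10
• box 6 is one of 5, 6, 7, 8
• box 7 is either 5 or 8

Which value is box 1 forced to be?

box 4 has just one choice, so box 4 = 8. Strike 8 from box 6, box 7.
box 7 has just one choice, so box 7 = 5. So box 3, box 5, box 6 can't be 5.
The 5 still-open variables draw from only 5 values {4, 6, 7, 9, 10}, so each is used; only box 1 can be 4, hence box 1 = 4.

4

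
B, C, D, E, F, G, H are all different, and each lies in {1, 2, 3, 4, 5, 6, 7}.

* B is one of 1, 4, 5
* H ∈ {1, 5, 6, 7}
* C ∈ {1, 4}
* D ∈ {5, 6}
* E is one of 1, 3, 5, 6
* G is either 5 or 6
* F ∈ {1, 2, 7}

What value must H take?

The 7 variables draw from only 7 values {1, 2, 3, 4, 5, 6, 7}, so each is used; only F can be 2, hence F = 2.
The 6 still-open variables draw from only 6 values {1, 3, 4, 5, 6, 7}, so each is used; only E can be 3, hence E = 3.
Among the 5 still-open variables, 7 fits only H (and all 5 values in {1, 4, 5, 6, 7} must be used), so H = 7.

7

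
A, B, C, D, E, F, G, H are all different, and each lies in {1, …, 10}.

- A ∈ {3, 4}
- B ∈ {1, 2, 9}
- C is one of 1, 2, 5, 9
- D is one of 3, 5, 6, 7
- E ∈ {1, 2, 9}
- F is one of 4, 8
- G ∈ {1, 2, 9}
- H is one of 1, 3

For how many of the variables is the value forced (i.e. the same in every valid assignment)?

B, E, G between them cover only {1, 2, 9} — a naked triple. Remove those values from C, H.
C has just one choice, so C = 5. So D can't be 5.
H has just one choice, so H = 3. Eliminate 3 elsewhere: A, D.
That leaves A = 4. Remove 4 from F.
F's domain is down to {8}, so F = 8.
Determined: A=4, C=5, F=8, H=3. The other variables each still have more than one consistent value. That makes 4.

4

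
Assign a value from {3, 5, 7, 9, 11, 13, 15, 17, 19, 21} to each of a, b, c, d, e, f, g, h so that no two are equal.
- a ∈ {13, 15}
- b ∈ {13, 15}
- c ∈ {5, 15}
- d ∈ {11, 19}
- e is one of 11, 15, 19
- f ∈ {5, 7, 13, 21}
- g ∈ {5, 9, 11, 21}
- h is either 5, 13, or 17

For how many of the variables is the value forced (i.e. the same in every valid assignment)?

The 2 variables a and b are confined to {13, 15}, which locks those values in; drop them from c, e, f, h.
c must be 5 (only option left). So f, g, h can't be 5.
h has just one choice, so h = 17.
d and e share exactly the 2 values {11, 19}; by pigeonhole those values go to them, so strike 11, 19 from g.
Determined: c=5, h=17. The other variables each still have more than one consistent value. That makes 2.

2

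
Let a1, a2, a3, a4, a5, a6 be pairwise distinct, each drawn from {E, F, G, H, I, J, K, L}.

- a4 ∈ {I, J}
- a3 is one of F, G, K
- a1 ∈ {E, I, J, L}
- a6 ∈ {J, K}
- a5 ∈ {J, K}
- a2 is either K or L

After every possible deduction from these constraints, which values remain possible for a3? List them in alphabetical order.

F, G

a5 and a6 between them cover only {J, K} — a naked pair. Remove those values from a1, a2, a3, a4.
a2's domain is down to {L}, so a2 = L. Strike L from a1.
a4's domain is down to {I}, so a4 = I. Eliminate I elsewhere: a1.
That leaves a1 = E.
No further eliminations apply; a3 can still be any of F, G.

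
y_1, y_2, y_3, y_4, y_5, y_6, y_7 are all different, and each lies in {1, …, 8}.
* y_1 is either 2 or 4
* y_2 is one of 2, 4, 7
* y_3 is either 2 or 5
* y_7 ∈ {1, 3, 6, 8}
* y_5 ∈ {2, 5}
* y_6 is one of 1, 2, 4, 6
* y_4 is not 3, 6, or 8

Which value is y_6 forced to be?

6

The 2 variables y_3 and y_5 are confined to {2, 5}, which locks those values in; drop them from y_1, y_2, y_4, y_6.
y_1's domain is down to {4}, so y_1 = 4. Remove 4 from y_2, y_4, y_6.
That leaves y_2 = 7. Remove 7 from y_4.
y_4 has just one choice, so y_4 = 1. Strike 1 from y_6, y_7.
So y_6 = 6.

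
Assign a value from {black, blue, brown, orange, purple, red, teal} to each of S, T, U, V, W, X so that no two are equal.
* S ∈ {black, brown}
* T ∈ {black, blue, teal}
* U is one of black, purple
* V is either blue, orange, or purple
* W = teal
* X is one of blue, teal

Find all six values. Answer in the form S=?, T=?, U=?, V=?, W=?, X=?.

S=brown, T=black, U=purple, V=orange, W=teal, X=blue

W has just one choice, so W = teal. Strike teal from T, X.
X has just one choice, so X = blue. Strike blue from T, V.
That leaves T = black. So S, U can't be black.
U's domain is down to {purple}, so U = purple. Remove purple from V.
That leaves V = orange.
That leaves S = brown.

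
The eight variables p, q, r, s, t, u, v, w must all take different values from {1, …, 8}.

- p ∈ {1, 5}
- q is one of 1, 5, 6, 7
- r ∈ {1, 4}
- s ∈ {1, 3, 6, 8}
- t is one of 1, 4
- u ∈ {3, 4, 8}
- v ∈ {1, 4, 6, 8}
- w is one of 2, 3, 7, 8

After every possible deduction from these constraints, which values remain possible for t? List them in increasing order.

1, 4

The 8 variables together cover exactly {1, 2, 3, 4, 5, 6, 7, 8} — 8 values for 8 variables — and 2 appears only in w's list, so w = 2.
The 7 still-open variables together cover exactly {1, 3, 4, 5, 6, 7, 8} — 7 values for 7 variables — and 7 appears only in q's list, so q = 7.
The 6 still-open variables draw from only 6 values {1, 3, 4, 5, 6, 8}, so each is used; only p can be 5, hence p = 5.
The 2 variables r and t are confined to {1, 4}, which locks those values in; drop them from s, u, v.
No further eliminations apply; t can still be any of 1, 4.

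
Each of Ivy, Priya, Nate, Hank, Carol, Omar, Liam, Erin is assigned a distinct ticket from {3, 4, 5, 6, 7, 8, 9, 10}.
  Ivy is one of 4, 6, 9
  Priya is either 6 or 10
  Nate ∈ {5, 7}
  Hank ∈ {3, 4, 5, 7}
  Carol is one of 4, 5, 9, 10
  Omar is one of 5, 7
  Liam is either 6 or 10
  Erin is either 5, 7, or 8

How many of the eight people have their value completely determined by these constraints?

The 8 variables draw from only 8 values {3, 4, 5, 6, 7, 8, 9, 10}, so each is used; only Hank can be 3, hence Hank = 3.
Among the 7 still-open variables, 8 fits only Erin (and all 7 values in {4, 5, 6, 7, 8, 9, 10} must be used), so Erin = 8.
Priya and Liam between them cover only {6, 10} — a naked pair. Remove those values from Ivy, Carol.
The 2 variables Nate and Omar are confined to {5, 7}, which locks those values in; drop them from Carol.
Determined: Hank=3, Erin=8. The other people each still have more than one consistent value. That makes 2.

2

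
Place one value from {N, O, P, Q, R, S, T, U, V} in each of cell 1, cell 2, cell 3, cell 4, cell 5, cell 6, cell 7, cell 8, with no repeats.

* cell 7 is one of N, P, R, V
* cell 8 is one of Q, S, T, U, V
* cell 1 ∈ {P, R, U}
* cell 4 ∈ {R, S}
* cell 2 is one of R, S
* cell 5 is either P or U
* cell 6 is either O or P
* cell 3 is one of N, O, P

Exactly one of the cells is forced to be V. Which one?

cell 7

cell 2 and cell 4 between them cover only {R, S} — a naked pair. Remove those values from cell 1, cell 7, cell 8.
The 2 variables cell 1 and cell 5 are confined to {P, U}, which locks those values in; drop them from cell 3, cell 6, cell 7, cell 8.
That leaves cell 6 = O. Eliminate O elsewhere: cell 3.
cell 3's domain is down to {N}, so cell 3 = N. Strike N from cell 7.
So V goes to cell 7.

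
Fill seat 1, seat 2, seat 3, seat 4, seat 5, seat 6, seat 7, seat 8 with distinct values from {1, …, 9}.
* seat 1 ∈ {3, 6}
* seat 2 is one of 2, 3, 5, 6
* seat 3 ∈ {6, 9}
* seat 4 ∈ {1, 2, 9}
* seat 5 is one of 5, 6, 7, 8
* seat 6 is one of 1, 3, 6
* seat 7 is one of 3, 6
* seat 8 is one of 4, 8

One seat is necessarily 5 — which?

seat 2

seat 1 and seat 7 share exactly the 2 values {3, 6}; by pigeonhole those values go to them, so strike 3, 6 from seat 2, seat 3, seat 5, seat 6.
That leaves seat 3 = 9. Eliminate 9 elsewhere: seat 4.
seat 6 has just one choice, so seat 6 = 1. Remove 1 from seat 4.
seat 4's domain is down to {2}, so seat 4 = 2. So seat 2 can't be 2.
So 5 goes to seat 2.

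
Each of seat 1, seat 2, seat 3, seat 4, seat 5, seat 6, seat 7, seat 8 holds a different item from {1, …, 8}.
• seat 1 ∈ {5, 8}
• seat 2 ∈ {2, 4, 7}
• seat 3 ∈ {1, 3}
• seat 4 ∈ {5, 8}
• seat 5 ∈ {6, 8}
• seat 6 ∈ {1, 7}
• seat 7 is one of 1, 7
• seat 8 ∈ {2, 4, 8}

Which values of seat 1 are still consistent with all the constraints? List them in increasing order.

Among the 8 variables, 3 fits only seat 3 (and all 8 values in {1, 2, 3, 4, 5, 6, 7, 8} must be used), so seat 3 = 3.
The 7 still-open variables together cover exactly {1, 2, 4, 5, 6, 7, 8} — 7 values for 7 variables — and 6 appears only in seat 5's list, so seat 5 = 6.
seat 1 and seat 4 between them cover only {5, 8} — a naked pair. Remove those values from seat 8.
The 2 variables seat 6 and seat 7 are confined to {1, 7}, which locks those values in; drop them from seat 2.
No further eliminations apply; seat 1 can still be any of 5, 8.

5, 8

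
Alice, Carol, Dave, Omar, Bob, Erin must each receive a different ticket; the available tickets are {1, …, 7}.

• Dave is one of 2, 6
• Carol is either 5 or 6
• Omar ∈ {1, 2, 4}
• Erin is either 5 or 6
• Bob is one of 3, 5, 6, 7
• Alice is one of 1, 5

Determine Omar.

Carol and Erin share exactly the 2 values {5, 6}; by pigeonhole those values go to them, so strike 5, 6 from Alice, Dave, Bob.
Alice has just one choice, so Alice = 1. Strike 1 from Omar.
Dave has just one choice, so Dave = 2. Eliminate 2 elsewhere: Omar.
So Omar = 4.

4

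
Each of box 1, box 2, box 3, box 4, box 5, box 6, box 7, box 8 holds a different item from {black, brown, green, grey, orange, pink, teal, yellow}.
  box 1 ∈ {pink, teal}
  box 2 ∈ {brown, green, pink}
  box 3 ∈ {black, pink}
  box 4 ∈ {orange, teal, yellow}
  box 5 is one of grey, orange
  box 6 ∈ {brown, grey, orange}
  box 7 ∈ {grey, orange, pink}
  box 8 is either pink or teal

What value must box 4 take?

Among the 8 variables, black fits only box 3 (and all 8 values in {black, brown, green, grey, orange, pink, teal, yellow} must be used), so box 3 = black.
The 7 still-open variables draw from only 7 values {brown, green, grey, orange, pink, teal, yellow}, so each is used; only box 2 can be green, hence box 2 = green.
Among the 6 still-open variables, brown fits only box 6 (and all 6 values in {brown, grey, orange, pink, teal, yellow} must be used), so box 6 = brown.
Among the 5 still-open variables, yellow fits only box 4 (and all 5 values in {grey, orange, pink, teal, yellow} must be used), so box 4 = yellow.

yellow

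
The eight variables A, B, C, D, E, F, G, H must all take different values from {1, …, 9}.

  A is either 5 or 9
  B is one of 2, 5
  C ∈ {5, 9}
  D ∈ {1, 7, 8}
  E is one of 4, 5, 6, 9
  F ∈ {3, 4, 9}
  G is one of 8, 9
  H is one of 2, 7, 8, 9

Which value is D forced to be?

The 2 variables A and C are confined to {5, 9}, which locks those values in; drop them from B, E, F, G, H.
B has just one choice, so B = 2. Remove 2 from H.
G has just one choice, so G = 8. So D, H can't be 8.
That leaves H = 7. Strike 7 from D.
So D = 1.

1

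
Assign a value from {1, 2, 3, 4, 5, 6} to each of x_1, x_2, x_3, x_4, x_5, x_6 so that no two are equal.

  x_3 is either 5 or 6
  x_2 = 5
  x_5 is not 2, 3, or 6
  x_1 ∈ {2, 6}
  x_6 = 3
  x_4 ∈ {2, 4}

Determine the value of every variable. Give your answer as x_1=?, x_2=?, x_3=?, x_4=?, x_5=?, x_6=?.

x_1=2, x_2=5, x_3=6, x_4=4, x_5=1, x_6=3

x_2's domain is down to {5}, so x_2 = 5. So x_3, x_5 can't be 5.
x_3's domain is down to {6}, so x_3 = 6. Remove 6 from x_1.
That leaves x_6 = 3.
That leaves x_1 = 2. So x_4 can't be 2.
That leaves x_4 = 4. Strike 4 from x_5.
x_5's domain is down to {1}, so x_5 = 1.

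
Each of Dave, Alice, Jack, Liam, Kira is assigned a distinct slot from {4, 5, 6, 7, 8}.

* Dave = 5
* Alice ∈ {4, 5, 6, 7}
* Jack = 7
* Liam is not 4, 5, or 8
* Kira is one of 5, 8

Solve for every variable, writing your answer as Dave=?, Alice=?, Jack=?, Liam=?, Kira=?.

Dave has just one choice, so Dave = 5. So Alice, Kira can't be 5.
That leaves Jack = 7. Eliminate 7 elsewhere: Alice, Liam.
That leaves Liam = 6. Remove 6 from Alice.
Kira's domain is down to {8}, so Kira = 8.
Alice's domain is down to {4}, so Alice = 4.

Dave=5, Alice=4, Jack=7, Liam=6, Kira=8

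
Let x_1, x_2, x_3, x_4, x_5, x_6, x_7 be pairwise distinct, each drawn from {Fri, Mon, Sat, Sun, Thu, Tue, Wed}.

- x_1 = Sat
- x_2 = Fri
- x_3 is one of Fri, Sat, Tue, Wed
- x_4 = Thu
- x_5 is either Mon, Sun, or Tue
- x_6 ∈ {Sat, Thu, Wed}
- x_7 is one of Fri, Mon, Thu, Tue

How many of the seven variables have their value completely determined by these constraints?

7

x_1 has just one choice, so x_1 = Sat. Eliminate Sat elsewhere: x_3, x_6.
x_2 has just one choice, so x_2 = Fri. Remove Fri from x_3, x_7.
x_4 must be Thu (only option left). Eliminate Thu elsewhere: x_6, x_7.
x_6 must be Wed (only option left). Strike Wed from x_3.
x_3 has just one choice, so x_3 = Tue. Strike Tue from x_5, x_7.
That leaves x_7 = Mon. Remove Mon from x_5.
x_5 must be Sun (only option left).
Every variable is fixed: x_1=Sat, x_2=Fri, x_3=Tue, x_4=Thu, x_5=Sun, x_6=Wed, x_7=Mon. That makes 7.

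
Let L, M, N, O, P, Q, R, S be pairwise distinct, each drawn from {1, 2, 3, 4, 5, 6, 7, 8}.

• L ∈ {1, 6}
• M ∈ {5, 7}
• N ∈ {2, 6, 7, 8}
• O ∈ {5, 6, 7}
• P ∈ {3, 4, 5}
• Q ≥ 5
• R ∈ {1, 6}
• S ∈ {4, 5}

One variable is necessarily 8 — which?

Q

Among the 8 variables, 2 fits only N (and all 8 values in {1, 2, 3, 4, 5, 6, 7, 8} must be used), so N = 2.
Among the 7 still-open variables, 3 fits only P (and all 7 values in {1, 3, 4, 5, 6, 7, 8} must be used), so P = 3.
The 6 still-open variables draw from only 6 values {1, 4, 5, 6, 7, 8}, so each is used; only S can be 4, hence S = 4.
The 5 still-open variables draw from only 5 values {1, 5, 6, 7, 8}, so each is used; only Q can be 8, hence Q = 8.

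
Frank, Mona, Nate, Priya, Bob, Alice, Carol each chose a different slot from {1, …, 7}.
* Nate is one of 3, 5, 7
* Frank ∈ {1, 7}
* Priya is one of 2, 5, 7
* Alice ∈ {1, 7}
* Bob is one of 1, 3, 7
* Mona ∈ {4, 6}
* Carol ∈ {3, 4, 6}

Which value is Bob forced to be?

The 7 variables draw from only 7 values {1, 2, 3, 4, 5, 6, 7}, so each is used; only Priya can be 2, hence Priya = 2.
Among the 6 still-open variables, 5 fits only Nate (and all 6 values in {1, 3, 4, 5, 6, 7} must be used), so Nate = 5.
Frank and Alice between them cover only {1, 7} — a naked pair. Remove those values from Bob.
So Bob = 3.

3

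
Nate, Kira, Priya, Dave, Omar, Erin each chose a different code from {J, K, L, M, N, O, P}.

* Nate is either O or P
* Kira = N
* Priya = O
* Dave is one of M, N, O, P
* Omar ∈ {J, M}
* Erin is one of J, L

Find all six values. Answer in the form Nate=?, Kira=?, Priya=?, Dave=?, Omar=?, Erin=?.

Nate=P, Kira=N, Priya=O, Dave=M, Omar=J, Erin=L

Kira must be N (only option left). Eliminate N elsewhere: Dave.
Priya has just one choice, so Priya = O. Eliminate O elsewhere: Nate, Dave.
That leaves Nate = P. Strike P from Dave.
Dave's domain is down to {M}, so Dave = M. Strike M from Omar.
That leaves Omar = J. Remove J from Erin.
Erin's domain is down to {L}, so Erin = L.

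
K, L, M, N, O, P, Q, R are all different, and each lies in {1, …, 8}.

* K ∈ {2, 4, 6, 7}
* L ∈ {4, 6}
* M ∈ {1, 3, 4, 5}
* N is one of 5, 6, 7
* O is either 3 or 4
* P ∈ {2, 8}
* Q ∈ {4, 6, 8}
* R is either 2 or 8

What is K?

7

The 8 variables draw from only 8 values {1, 2, 3, 4, 5, 6, 7, 8}, so each is used; only M can be 1, hence M = 1.
The 7 still-open variables together cover exactly {2, 3, 4, 5, 6, 7, 8} — 7 values for 7 variables — and 3 appears only in O's list, so O = 3.
The 6 still-open variables draw from only 6 values {2, 4, 5, 6, 7, 8}, so each is used; only N can be 5, hence N = 5.
The 5 still-open variables together cover exactly {2, 4, 6, 7, 8} — 5 values for 5 variables — and 7 appears only in K's list, so K = 7.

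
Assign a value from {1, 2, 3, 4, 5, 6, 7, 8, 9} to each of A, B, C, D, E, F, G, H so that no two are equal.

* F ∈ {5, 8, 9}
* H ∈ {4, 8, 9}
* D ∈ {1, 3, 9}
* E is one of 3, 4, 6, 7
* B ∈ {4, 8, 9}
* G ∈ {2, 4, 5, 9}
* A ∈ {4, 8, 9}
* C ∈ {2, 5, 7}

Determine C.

A, B, H between them cover only {4, 8, 9} — a naked triple. Remove those values from D, E, F, G.
F has just one choice, so F = 5. Strike 5 from C, G.
G must be 2 (only option left). Strike 2 from C.
So C = 7.

7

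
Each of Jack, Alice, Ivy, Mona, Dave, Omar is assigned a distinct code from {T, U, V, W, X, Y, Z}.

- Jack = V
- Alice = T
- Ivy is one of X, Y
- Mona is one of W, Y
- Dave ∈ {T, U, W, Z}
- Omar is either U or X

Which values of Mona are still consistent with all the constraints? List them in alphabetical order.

W, Y

Jack must be V (only option left).
That leaves Alice = T. Strike T from Dave.
No further eliminations apply; Mona can still be any of W, Y.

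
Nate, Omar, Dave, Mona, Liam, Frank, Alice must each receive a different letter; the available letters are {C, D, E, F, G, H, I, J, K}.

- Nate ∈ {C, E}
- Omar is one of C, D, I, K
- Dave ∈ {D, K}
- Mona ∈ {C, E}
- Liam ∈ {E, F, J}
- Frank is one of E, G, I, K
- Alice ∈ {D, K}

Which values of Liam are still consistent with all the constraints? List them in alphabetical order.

The 2 variables Nate and Mona are confined to {C, E}, which locks those values in; drop them from Omar, Liam, Frank.
Dave and Alice between them cover only {D, K} — a naked pair. Remove those values from Omar, Frank.
Omar has just one choice, so Omar = I. Eliminate I elsewhere: Frank.
Frank has just one choice, so Frank = G.
No further eliminations apply; Liam can still be any of F, J.

F, J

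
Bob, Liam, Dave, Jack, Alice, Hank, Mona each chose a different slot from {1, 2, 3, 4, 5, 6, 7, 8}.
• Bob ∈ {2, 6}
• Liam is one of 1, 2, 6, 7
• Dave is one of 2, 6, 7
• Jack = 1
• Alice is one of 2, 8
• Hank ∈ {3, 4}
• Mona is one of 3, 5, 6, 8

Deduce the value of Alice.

Jack must be 1 (only option left). So Liam can't be 1.
Bob, Liam, Dave between them cover only {2, 6, 7} — a naked triple. Remove those values from Alice, Mona.
So Alice = 8.

8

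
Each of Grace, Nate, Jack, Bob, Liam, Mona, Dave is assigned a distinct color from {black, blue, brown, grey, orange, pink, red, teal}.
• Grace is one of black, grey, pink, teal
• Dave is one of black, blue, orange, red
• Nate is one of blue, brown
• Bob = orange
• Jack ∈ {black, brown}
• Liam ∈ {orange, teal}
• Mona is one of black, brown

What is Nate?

Bob has just one choice, so Bob = orange. Strike orange from Liam, Dave.
Liam's domain is down to {teal}, so Liam = teal. So Grace can't be teal.
The 2 variables Jack and Mona are confined to {black, brown}, which locks those values in; drop them from Grace, Nate, Dave.
So Nate = blue.

blue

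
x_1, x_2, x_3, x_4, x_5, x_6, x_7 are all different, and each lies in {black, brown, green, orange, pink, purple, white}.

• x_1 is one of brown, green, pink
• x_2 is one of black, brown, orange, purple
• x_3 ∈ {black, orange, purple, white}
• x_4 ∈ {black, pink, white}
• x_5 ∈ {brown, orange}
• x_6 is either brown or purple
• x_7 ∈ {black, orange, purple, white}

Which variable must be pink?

Among the 7 variables, green fits only x_1 (and all 7 values in {black, brown, green, orange, pink, purple, white} must be used), so x_1 = green.
Among the 6 still-open variables, pink fits only x_4 (and all 6 values in {black, brown, orange, pink, purple, white} must be used), so x_4 = pink.

x_4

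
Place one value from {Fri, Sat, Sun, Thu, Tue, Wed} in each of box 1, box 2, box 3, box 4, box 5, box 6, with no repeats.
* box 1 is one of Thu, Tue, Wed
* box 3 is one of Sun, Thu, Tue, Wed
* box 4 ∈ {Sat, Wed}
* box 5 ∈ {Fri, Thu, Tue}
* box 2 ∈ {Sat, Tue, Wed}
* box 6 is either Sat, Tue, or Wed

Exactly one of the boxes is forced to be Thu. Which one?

The 6 variables draw from only 6 values {Fri, Sat, Sun, Thu, Tue, Wed}, so each is used; only box 5 can be Fri, hence box 5 = Fri.
The 5 still-open variables together cover exactly {Sat, Sun, Thu, Tue, Wed} — 5 values for 5 variables — and Sun appears only in box 3's list, so box 3 = Sun.
The 4 still-open variables draw from only 4 values {Sat, Thu, Tue, Wed}, so each is used; only box 1 can be Thu, hence box 1 = Thu.

box 1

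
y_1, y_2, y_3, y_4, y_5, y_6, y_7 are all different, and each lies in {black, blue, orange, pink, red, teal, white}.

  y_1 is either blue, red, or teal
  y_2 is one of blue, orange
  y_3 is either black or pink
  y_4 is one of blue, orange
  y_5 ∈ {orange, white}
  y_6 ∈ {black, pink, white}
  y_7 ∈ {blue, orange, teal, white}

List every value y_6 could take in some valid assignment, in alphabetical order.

Among the 7 variables, red fits only y_1 (and all 7 values in {black, blue, orange, pink, red, teal, white} must be used), so y_1 = red.
The 6 still-open variables draw from only 6 values {black, blue, orange, pink, teal, white}, so each is used; only y_7 can be teal, hence y_7 = teal.
y_2 and y_4 share exactly the 2 values {blue, orange}; by pigeonhole those values go to them, so strike blue, orange from y_5.
y_5 has just one choice, so y_5 = white. Strike white from y_6.
No further eliminations apply; y_6 can still be any of black, pink.

black, pink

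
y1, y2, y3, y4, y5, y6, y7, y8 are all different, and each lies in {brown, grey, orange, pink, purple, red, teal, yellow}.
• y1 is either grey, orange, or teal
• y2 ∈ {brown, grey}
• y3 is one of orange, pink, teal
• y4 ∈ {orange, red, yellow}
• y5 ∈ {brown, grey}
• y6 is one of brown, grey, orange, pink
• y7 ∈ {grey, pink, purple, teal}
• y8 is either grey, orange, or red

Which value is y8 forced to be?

The 8 variables draw from only 8 values {brown, grey, orange, pink, purple, red, teal, yellow}, so each is used; only y7 can be purple, hence y7 = purple.
The 7 still-open variables together cover exactly {brown, grey, orange, pink, red, teal, yellow} — 7 values for 7 variables — and yellow appears only in y4's list, so y4 = yellow.
The 6 still-open variables draw from only 6 values {brown, grey, orange, pink, red, teal}, so each is used; only y8 can be red, hence y8 = red.

red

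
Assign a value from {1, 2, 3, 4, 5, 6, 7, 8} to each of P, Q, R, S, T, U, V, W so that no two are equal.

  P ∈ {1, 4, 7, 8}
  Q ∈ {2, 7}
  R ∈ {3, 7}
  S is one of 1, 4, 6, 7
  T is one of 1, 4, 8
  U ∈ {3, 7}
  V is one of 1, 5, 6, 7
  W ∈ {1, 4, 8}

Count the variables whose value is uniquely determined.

Among the 8 variables, 2 fits only Q (and all 8 values in {1, 2, 3, 4, 5, 6, 7, 8} must be used), so Q = 2.
Among the 7 still-open variables, 5 fits only V (and all 7 values in {1, 3, 4, 5, 6, 7, 8} must be used), so V = 5.
The 6 still-open variables draw from only 6 values {1, 3, 4, 6, 7, 8}, so each is used; only S can be 6, hence S = 6.
R and U share exactly the 2 values {3, 7}; by pigeonhole those values go to them, so strike 3, 7 from P.
Determined: Q=2, S=6, V=5. The other variables each still have more than one consistent value. That makes 3.

3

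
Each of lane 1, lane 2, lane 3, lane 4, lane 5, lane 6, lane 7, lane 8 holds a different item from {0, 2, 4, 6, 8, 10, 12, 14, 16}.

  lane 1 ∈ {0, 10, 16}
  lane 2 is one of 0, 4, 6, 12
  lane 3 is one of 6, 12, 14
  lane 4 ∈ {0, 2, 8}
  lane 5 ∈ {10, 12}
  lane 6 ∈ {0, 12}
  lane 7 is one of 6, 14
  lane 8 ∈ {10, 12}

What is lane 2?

4

lane 5 and lane 8 between them cover only {10, 12} — a naked pair. Remove those values from lane 1, lane 2, lane 3, lane 6.
lane 6's domain is down to {0}, so lane 6 = 0. Strike 0 from lane 1, lane 2, lane 4.
lane 1's domain is down to {16}, so lane 1 = 16.
lane 3 and lane 7 share exactly the 2 values {6, 14}; by pigeonhole those values go to them, so strike 6, 14 from lane 2.
So lane 2 = 4.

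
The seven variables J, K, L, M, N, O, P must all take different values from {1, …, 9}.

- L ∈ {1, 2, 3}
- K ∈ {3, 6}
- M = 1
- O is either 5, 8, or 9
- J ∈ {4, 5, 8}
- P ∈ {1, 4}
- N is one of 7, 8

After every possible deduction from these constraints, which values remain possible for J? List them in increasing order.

M has just one choice, so M = 1. Strike 1 from L, P.
That leaves P = 4. Strike 4 from J.
No further eliminations apply; J can still be any of 5, 8.

5, 8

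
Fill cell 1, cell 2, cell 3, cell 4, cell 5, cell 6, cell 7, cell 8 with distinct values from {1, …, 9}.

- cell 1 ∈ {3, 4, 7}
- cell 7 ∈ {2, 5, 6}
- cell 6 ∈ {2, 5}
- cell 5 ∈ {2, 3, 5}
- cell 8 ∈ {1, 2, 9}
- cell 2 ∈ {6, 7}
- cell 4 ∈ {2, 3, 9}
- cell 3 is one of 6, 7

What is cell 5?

The 8 variables draw from only 8 values {1, 2, 3, 4, 5, 6, 7, 9}, so each is used; only cell 8 can be 1, hence cell 8 = 1.
The 7 still-open variables draw from only 7 values {2, 3, 4, 5, 6, 7, 9}, so each is used; only cell 1 can be 4, hence cell 1 = 4.
The 6 still-open variables together cover exactly {2, 3, 5, 6, 7, 9} — 6 values for 6 variables — and 9 appears only in cell 4's list, so cell 4 = 9.
The 5 still-open variables together cover exactly {2, 3, 5, 6, 7} — 5 values for 5 variables — and 3 appears only in cell 5's list, so cell 5 = 3.

3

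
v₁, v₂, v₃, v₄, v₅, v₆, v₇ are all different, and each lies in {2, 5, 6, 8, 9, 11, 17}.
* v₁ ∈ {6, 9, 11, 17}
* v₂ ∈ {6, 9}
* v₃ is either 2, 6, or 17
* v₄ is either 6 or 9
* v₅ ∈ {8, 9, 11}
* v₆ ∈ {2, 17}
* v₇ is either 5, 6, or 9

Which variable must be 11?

Among the 7 variables, 5 fits only v₇ (and all 7 values in {2, 5, 6, 8, 9, 11, 17} must be used), so v₇ = 5.
The 6 still-open variables draw from only 6 values {2, 6, 8, 9, 11, 17}, so each is used; only v₅ can be 8, hence v₅ = 8.
Among the 5 still-open variables, 11 fits only v₁ (and all 5 values in {2, 6, 9, 11, 17} must be used), so v₁ = 11.

v₁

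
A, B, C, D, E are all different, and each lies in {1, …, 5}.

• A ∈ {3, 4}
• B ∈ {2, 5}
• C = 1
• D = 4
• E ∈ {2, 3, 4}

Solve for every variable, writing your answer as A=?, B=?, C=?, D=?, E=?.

A=3, B=5, C=1, D=4, E=2

C's domain is down to {1}, so C = 1.
That leaves D = 4. Remove 4 from A, E.
A has just one choice, so A = 3. Strike 3 from E.
E has just one choice, so E = 2. Strike 2 from B.
B must be 5 (only option left).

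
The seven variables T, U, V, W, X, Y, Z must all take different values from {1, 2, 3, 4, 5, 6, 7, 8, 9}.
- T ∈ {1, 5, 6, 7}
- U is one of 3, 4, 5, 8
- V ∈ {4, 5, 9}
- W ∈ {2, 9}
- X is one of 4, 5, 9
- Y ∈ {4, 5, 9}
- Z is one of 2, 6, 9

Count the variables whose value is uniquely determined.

V, X, Y share exactly the 3 values {4, 5, 9}; by pigeonhole those values go to them, so strike 4, 5, 9 from T, U, W, Z.
That leaves W = 2. Eliminate 2 elsewhere: Z.
Z's domain is down to {6}, so Z = 6. So T can't be 6.
Determined: W=2, Z=6. The other variables each still have more than one consistent value. That makes 2.

2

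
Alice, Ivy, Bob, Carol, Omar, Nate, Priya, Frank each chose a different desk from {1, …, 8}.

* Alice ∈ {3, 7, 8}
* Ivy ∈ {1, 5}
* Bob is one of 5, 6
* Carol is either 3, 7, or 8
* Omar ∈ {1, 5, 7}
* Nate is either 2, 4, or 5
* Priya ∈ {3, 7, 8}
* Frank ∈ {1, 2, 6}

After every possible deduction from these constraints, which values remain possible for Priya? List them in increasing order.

3, 7, 8

Among the 8 variables, 4 fits only Nate (and all 8 values in {1, 2, 3, 4, 5, 6, 7, 8} must be used), so Nate = 4.
The 7 still-open variables draw from only 7 values {1, 2, 3, 5, 6, 7, 8}, so each is used; only Frank can be 2, hence Frank = 2.
Among the 6 still-open variables, 6 fits only Bob (and all 6 values in {1, 3, 5, 6, 7, 8} must be used), so Bob = 6.
Alice, Carol, Priya between them cover only {3, 7, 8} — a naked triple. Remove those values from Omar.
No further eliminations apply; Priya can still be any of 3, 7, 8.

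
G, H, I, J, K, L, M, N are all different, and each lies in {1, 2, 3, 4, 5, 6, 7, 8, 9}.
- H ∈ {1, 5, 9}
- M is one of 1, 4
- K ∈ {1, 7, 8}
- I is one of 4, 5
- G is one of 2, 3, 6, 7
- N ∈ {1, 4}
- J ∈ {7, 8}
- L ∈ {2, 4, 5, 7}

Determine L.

M and N between them cover only {1, 4} — a naked pair. Remove those values from H, I, K, L.
That leaves I = 5. So H, L can't be 5.
H's domain is down to {9}, so H = 9.
The 2 variables J and K are confined to {7, 8}, which locks those values in; drop them from G, L.
So L = 2.

2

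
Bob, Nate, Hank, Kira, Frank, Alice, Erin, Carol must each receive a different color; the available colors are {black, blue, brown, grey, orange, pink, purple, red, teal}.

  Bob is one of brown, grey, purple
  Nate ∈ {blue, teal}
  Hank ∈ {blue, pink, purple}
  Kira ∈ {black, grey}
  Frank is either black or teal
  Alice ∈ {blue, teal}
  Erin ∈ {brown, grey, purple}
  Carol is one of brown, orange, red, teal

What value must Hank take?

pink

Nate and Alice share exactly the 2 values {blue, teal}; by pigeonhole those values go to them, so strike blue, teal from Hank, Frank, Carol.
Frank has just one choice, so Frank = black. Strike black from Kira.
That leaves Kira = grey. Remove grey from Bob, Erin.
The 2 variables Bob and Erin are confined to {brown, purple}, which locks those values in; drop them from Hank, Carol.
So Hank = pink.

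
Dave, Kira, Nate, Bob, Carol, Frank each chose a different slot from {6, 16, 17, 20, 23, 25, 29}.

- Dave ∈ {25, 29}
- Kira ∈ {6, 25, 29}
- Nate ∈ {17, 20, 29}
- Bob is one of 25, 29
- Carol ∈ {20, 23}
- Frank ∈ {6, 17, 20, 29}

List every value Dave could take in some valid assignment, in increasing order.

25, 29

The 6 variables draw from only 6 values {6, 17, 20, 23, 25, 29}, so each is used; only Carol can be 23, hence Carol = 23.
The 2 variables Dave and Bob are confined to {25, 29}, which locks those values in; drop them from Kira, Nate, Frank.
Kira has just one choice, so Kira = 6. Eliminate 6 elsewhere: Frank.
No further eliminations apply; Dave can still be any of 25, 29.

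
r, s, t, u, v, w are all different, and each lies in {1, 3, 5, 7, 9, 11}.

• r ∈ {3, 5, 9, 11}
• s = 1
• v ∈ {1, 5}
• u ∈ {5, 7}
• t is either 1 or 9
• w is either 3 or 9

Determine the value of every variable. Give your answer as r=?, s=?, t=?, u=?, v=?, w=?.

r=11, s=1, t=9, u=7, v=5, w=3

s's domain is down to {1}, so s = 1. Strike 1 from t, v.
t must be 9 (only option left). Remove 9 from r, w.
v has just one choice, so v = 5. So r, u can't be 5.
w has just one choice, so w = 3. Remove 3 from r.
That leaves r = 11.
u must be 7 (only option left).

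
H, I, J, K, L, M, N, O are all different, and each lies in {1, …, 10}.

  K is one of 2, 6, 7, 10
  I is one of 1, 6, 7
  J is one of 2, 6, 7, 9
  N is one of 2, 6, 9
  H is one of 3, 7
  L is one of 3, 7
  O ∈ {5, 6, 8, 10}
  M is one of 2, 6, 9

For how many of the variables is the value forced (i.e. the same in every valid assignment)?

2

The 2 variables H and L are confined to {3, 7}, which locks those values in; drop them from I, J, K.
The 3 variables J, M, N are confined to {2, 6, 9}, which locks those values in; drop them from I, K, O.
I must be 1 (only option left).
K has just one choice, so K = 10. Eliminate 10 elsewhere: O.
Determined: I=1, K=10. The other variables each still have more than one consistent value. That makes 2.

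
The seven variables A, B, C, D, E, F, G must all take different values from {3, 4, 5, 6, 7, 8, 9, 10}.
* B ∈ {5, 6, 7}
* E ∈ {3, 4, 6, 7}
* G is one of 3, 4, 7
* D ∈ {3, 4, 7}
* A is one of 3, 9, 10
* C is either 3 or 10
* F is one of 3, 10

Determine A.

9

The 7 variables draw from only 7 values {3, 4, 5, 6, 7, 9, 10}, so each is used; only B can be 5, hence B = 5.
Among the 6 still-open variables, 6 fits only E (and all 6 values in {3, 4, 6, 7, 9, 10} must be used), so E = 6.
The 5 still-open variables draw from only 5 values {3, 4, 7, 9, 10}, so each is used; only A can be 9, hence A = 9.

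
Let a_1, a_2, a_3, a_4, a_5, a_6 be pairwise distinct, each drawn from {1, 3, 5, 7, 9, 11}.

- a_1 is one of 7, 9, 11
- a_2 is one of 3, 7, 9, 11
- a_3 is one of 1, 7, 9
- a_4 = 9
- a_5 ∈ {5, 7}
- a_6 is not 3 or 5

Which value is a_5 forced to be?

5

a_4's domain is down to {9}, so a_4 = 9. Remove 9 from a_1, a_2, a_3, a_6.
Among the 5 still-open variables, 3 fits only a_2 (and all 5 values in {1, 3, 5, 7, 11} must be used), so a_2 = 3.
Among the 4 still-open variables, 5 fits only a_5 (and all 4 values in {1, 5, 7, 11} must be used), so a_5 = 5.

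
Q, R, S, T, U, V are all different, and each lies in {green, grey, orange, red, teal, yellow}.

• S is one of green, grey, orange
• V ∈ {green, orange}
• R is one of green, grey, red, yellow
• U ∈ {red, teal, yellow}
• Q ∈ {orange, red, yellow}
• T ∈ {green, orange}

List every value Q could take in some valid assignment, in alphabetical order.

red, yellow

The 6 variables together cover exactly {green, grey, orange, red, teal, yellow} — 6 values for 6 variables — and teal appears only in U's list, so U = teal.
T and V share exactly the 2 values {green, orange}; by pigeonhole those values go to them, so strike green, orange from Q, R, S.
That leaves S = grey. Remove grey from R.
No further eliminations apply; Q can still be any of red, yellow.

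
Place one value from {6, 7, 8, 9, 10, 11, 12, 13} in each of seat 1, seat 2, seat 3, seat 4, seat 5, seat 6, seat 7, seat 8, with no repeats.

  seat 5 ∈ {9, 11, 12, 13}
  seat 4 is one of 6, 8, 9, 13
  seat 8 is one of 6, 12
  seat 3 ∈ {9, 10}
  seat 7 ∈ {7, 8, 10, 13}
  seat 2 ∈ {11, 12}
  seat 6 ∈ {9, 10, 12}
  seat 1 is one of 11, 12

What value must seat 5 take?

Among the 8 variables, 7 fits only seat 7 (and all 8 values in {6, 7, 8, 9, 10, 11, 12, 13} must be used), so seat 7 = 7.
The 7 still-open variables draw from only 7 values {6, 8, 9, 10, 11, 12, 13}, so each is used; only seat 4 can be 8, hence seat 4 = 8.
The 6 still-open variables draw from only 6 values {6, 9, 10, 11, 12, 13}, so each is used; only seat 8 can be 6, hence seat 8 = 6.
Among the 5 still-open variables, 13 fits only seat 5 (and all 5 values in {9, 10, 11, 12, 13} must be used), so seat 5 = 13.

13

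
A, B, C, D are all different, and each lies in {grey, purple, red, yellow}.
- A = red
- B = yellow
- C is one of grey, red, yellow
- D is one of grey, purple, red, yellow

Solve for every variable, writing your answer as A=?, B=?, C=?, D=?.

A=red, B=yellow, C=grey, D=purple

A has just one choice, so A = red. Strike red from C, D.
That leaves B = yellow. Strike yellow from C, D.
C has just one choice, so C = grey. Eliminate grey elsewhere: D.
D's domain is down to {purple}, so D = purple.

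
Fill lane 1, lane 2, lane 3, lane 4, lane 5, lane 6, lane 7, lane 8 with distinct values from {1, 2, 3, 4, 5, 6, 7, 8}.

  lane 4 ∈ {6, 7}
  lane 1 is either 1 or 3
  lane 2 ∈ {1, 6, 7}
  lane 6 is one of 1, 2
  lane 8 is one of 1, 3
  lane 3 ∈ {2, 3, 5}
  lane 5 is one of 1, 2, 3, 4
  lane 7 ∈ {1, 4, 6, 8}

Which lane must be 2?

lane 6

The 8 variables together cover exactly {1, 2, 3, 4, 5, 6, 7, 8} — 8 values for 8 variables — and 5 appears only in lane 3's list, so lane 3 = 5.
The 7 still-open variables together cover exactly {1, 2, 3, 4, 6, 7, 8} — 7 values for 7 variables — and 8 appears only in lane 7's list, so lane 7 = 8.
The 6 still-open variables draw from only 6 values {1, 2, 3, 4, 6, 7}, so each is used; only lane 5 can be 4, hence lane 5 = 4.
The 5 still-open variables draw from only 5 values {1, 2, 3, 6, 7}, so each is used; only lane 6 can be 2, hence lane 6 = 2.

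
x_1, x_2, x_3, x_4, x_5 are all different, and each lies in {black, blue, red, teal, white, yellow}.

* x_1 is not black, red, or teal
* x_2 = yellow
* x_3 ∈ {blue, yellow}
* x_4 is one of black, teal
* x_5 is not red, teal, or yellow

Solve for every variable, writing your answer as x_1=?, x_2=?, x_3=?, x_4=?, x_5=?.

x_1=white, x_2=yellow, x_3=blue, x_4=teal, x_5=black

x_2 has just one choice, so x_2 = yellow. Strike yellow from x_1, x_3.
That leaves x_3 = blue. So x_1, x_5 can't be blue.
x_1's domain is down to {white}, so x_1 = white. Remove white from x_5.
x_5's domain is down to {black}, so x_5 = black. So x_4 can't be black.
That leaves x_4 = teal.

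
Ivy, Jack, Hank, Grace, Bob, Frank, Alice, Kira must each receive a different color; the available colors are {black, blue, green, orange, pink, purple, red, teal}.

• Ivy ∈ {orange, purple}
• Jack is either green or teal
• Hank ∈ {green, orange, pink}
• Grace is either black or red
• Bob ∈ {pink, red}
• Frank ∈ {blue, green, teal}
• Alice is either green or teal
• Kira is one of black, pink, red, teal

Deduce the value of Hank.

The 8 variables draw from only 8 values {black, blue, green, orange, pink, purple, red, teal}, so each is used; only Frank can be blue, hence Frank = blue.
The 7 still-open variables together cover exactly {black, green, orange, pink, purple, red, teal} — 7 values for 7 variables — and purple appears only in Ivy's list, so Ivy = purple.
The 6 still-open variables draw from only 6 values {black, green, orange, pink, red, teal}, so each is used; only Hank can be orange, hence Hank = orange.

orange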